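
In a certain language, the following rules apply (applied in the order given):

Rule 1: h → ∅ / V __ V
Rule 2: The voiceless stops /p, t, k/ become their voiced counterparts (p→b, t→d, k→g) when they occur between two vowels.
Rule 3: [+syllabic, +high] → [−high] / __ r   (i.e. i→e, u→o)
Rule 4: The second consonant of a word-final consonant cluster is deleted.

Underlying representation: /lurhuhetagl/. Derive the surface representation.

Rule 1 (intervocalic h-deletion): /h/ occurs between vowels /u/ and /e/, so it deletes. /lurhuhetagl/ → lurhuetagl.
Rule 2 (intervocalic voicing): /t/ is a voiceless stop between vowels /e/ and /a/, so it voices to [d]. /lurhuetagl/ → lurhuedagl.
Rule 3 (pre-rhotic lowering): /u/ is a high vowel immediately before /r/, so it lowers to [o]. /lurhuedagl/ → lorhuedagl.
Rule 4 (final cluster simplification): /l/ is the second consonant of a word-final cluster /gl/, so it deletes. /lorhuedagl/ → lorhuedag.

lorhuedag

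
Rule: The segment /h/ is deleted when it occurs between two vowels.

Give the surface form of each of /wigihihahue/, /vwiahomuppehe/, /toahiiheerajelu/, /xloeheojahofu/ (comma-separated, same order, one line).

/wigihihahue/: /h/ occurs between vowels /i/ and /i/, so it deletes. /h/ occurs between vowels /i/ and /a/, so it deletes. /h/ occurs between vowels /a/ and /u/, so it deletes. → [wigiiaue].
/vwiahomuppehe/: /h/ occurs between vowels /a/ and /o/, so it deletes. /h/ occurs between vowels /e/ and /e/, so it deletes. → [vwiaomuppee].
/toahiiheerajelu/: /h/ occurs between vowels /a/ and /i/, so it deletes. /h/ occurs between vowels /i/ and /e/, so it deletes. → [toaiieerajelu].
/xloeheojahofu/: /h/ occurs between vowels /e/ and /e/, so it deletes. /h/ occurs between vowels /a/ and /o/, so it deletes. → [xloeeojaofu].

wigiiaue, vwiaomuppee, toaiieerajelu, xloeeojaofu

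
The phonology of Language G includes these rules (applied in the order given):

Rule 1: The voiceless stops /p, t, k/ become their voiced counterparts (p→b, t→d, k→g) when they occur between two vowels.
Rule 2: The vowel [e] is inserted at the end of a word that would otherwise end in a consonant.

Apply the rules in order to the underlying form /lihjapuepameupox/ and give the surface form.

Rule 1 (intervocalic voicing): /p/ is a voiceless stop between vowels /a/ and /u/, so it voices to [b]. /p/ is a voiceless stop between vowels /e/ and /a/, so it voices to [b]. /p/ is a voiceless stop between vowels /u/ and /o/, so it voices to [b]. /lihjapuepameupox/ → lihjabuebameubox.
Rule 2 (final e-epenthesis): the form ends in the consonant /x/, so [e] is inserted word-finally. /lihjabuebameubox/ → lihjabuebameuboxe.

lihjabuebameuboxe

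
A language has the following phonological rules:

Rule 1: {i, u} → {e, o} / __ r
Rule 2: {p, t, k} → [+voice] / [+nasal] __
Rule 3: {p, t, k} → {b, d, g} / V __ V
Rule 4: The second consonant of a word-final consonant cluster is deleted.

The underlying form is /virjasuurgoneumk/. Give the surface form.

verjasuorgoneum

Rule 1 (pre-rhotic lowering): /i/ is a high vowel immediately before /r/, so it lowers to [e]. /u/ is a high vowel immediately before /r/, so it lowers to [o]. /virjasuurgoneumk/ → verjasuorgoneumk.
Rule 2 (post-nasal voicing): /k/ is a voiceless stop immediately after the nasal /m/, so it voices to [g]. /verjasuorgoneumk/ → verjasuorgoneumg.
Rule 3 (intervocalic voicing): no segment meets the environment; /verjasuorgoneumg/ is unchanged.
Rule 4 (final cluster simplification): /g/ is the second consonant of a word-final cluster /mg/, so it deletes. /verjasuorgoneumg/ → verjasuorgoneum.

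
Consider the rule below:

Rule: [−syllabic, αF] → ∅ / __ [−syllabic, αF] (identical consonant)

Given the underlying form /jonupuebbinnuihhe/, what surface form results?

/bb/ is a geminate; the first /b/ deletes.
/nn/ is a geminate; the first /n/ deletes.
/hh/ is a geminate; the first /h/ deletes.
The other instances of /j/, /n/, /p/, /b/, /h/ do not occur in the required environment and remain unchanged.
Surface form: [jonupuebinuihe].

jonupuebinuihe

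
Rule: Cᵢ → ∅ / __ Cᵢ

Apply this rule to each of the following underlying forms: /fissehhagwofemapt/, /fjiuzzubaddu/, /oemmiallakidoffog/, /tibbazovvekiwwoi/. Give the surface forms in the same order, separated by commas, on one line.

fisehagwofemapt, fjiuzubadu, oemialakidofog, tibazovekiwoi

/fissehhagwofemapt/: /ss/ is a geminate; the first /s/ deletes. /hh/ is a geminate; the first /h/ deletes. → [fisehagwofemapt].
/fjiuzzubaddu/: /zz/ is a geminate; the first /z/ deletes. /dd/ is a geminate; the first /d/ deletes. → [fjiuzubadu].
/oemmiallakidoffog/: /mm/ is a geminate; the first /m/ deletes. /ll/ is a geminate; the first /l/ deletes. /ff/ is a geminate; the first /f/ deletes. → [oemialakidofog].
/tibbazovvekiwwoi/: /bb/ is a geminate; the first /b/ deletes. /vv/ is a geminate; the first /v/ deletes. /ww/ is a geminate; the first /w/ deletes. → [tibazovekiwoi].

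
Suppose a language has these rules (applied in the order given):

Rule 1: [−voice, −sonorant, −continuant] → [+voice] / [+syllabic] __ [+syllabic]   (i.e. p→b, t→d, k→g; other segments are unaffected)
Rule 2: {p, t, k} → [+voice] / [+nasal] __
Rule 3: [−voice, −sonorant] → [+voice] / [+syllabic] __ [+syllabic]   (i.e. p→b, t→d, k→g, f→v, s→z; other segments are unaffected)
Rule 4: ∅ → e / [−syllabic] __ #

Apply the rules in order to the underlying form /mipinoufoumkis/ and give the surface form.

Rule 1 (intervocalic voicing): /p/ is a voiceless stop between vowels /i/ and /i/, so it voices to [b]. /mipinoufoumkis/ → mibinoufoumkis.
Rule 2 (post-nasal voicing): /k/ is a voiceless stop immediately after the nasal /m/, so it voices to [g]. /mibinoufoumkis/ → mibinoufoumgis.
Rule 3 (intervocalic voicing): /f/ is a voiceless obstruent between vowels /u/ and /o/, so it voices to [v]. /mibinoufoumgis/ → mibinouvoumgis.
Rule 4 (final e-epenthesis): the form ends in the consonant /s/, so [e] is inserted word-finally. /mibinouvoumgis/ → mibinouvoumgise.

mibinouvoumgise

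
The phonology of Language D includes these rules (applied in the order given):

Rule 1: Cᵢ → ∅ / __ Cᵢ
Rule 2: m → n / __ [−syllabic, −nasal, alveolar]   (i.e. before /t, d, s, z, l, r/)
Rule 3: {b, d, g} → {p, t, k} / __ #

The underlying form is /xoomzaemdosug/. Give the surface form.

Rule 1 (degemination): no segment meets the environment; /xoomzaemdosug/ is unchanged.
Rule 2 (nasal place assimilation): /m/ precedes the alveolar consonant /z/, so it assimilates in place to [n]. /m/ precedes the alveolar consonant /d/, so it assimilates in place to [n]. /xoomzaemdosug/ → xoonzaendosug.
Rule 3 (final devoicing): /g/ is a voiced stop in word-final position, so it devoices to [k]. /xoonzaendosug/ → xoonzaendosuk.

xoonzaendosuk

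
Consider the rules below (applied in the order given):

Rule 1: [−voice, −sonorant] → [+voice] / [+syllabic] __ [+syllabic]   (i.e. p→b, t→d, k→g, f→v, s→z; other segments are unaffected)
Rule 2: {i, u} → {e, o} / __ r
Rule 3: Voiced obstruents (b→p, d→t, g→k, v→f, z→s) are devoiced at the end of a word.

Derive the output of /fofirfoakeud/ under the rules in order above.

foverfoageut

Rule 1 (intervocalic voicing): /f/ is a voiceless obstruent between vowels /o/ and /i/, so it voices to [v]. /k/ is a voiceless obstruent between vowels /a/ and /e/, so it voices to [g]. /fofirfoakeud/ → fovirfoageud.
Rule 2 (pre-rhotic lowering): /i/ is a high vowel immediately before /r/, so it lowers to [e]. /fovirfoageud/ → foverfoageud.
Rule 3 (final devoicing): /d/ is a voiced obstruent in word-final position, so it devoices to [t]. /foverfoageud/ → foverfoageut.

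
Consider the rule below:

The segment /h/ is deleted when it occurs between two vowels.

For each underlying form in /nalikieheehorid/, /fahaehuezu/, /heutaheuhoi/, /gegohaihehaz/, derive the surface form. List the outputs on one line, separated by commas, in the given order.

nalikieeeorid, faaeuezu, heutaeuoi, gegoaieaz

/nalikieheehorid/: /h/ occurs between vowels /e/ and /e/, so it deletes. /h/ occurs between vowels /e/ and /o/, so it deletes. → [nalikieeeorid].
/fahaehuezu/: /h/ occurs between vowels /a/ and /a/, so it deletes. /h/ occurs between vowels /e/ and /u/, so it deletes. → [faaeuezu].
/heutaheuhoi/: /h/ occurs between vowels /a/ and /e/, so it deletes. /h/ occurs between vowels /u/ and /o/, so it deletes. → [heutaeuoi].
/gegohaihehaz/: /h/ occurs between vowels /o/ and /a/, so it deletes. /h/ occurs between vowels /i/ and /e/, so it deletes. /h/ occurs between vowels /e/ and /a/, so it deletes. → [gegoaieaz].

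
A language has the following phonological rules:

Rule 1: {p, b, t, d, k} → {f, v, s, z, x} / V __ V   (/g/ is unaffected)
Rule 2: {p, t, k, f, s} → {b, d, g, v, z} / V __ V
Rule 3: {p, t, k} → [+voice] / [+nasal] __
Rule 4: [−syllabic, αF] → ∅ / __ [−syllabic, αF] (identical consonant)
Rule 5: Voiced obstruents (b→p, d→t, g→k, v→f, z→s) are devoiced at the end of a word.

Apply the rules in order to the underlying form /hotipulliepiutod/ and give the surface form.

hozivulieviuzot

Rule 1 (intervocalic spirantization): /t/ is a stop between vowels /o/ and /i/, so it spirantizes to the fricative [s]. /p/ is a stop between vowels /i/ and /u/, so it spirantizes to the fricative [f]. /p/ is a stop between vowels /e/ and /i/, so it spirantizes to the fricative [f]. /t/ is a stop between vowels /u/ and /o/, so it spirantizes to the fricative [s]. /hotipulliepiutod/ → hosifulliefiusod.
Rule 2 (intervocalic voicing): /s/ is a voiceless obstruent between vowels /o/ and /i/, so it voices to [z]. /f/ is a voiceless obstruent between vowels /i/ and /u/, so it voices to [v]. /f/ is a voiceless obstruent between vowels /e/ and /i/, so it voices to [v]. /s/ is a voiceless obstruent between vowels /u/ and /o/, so it voices to [z]. /hosifulliefiusod/ → hozivullieviuzod.
Rule 3 (post-nasal voicing): no segment meets the environment; /hozivullieviuzod/ is unchanged.
Rule 4 (degemination): /ll/ is a geminate; the first /l/ deletes. /hozivullieviuzod/ → hozivulieviuzod.
Rule 5 (final devoicing): /d/ is a voiced obstruent in word-final position, so it devoices to [t]. /hozivulieviuzod/ → hozivulieviuzot.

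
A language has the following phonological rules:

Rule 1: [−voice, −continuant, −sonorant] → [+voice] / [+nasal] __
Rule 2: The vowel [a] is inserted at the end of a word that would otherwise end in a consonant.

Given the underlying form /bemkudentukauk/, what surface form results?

bemgudendukauka

Rule 1 (post-nasal voicing): /k/ is a voiceless stop immediately after the nasal /m/, so it voices to [g]. /t/ is a voiceless stop immediately after the nasal /n/, so it voices to [d]. /bemkudentukauk/ → bemgudendukauk.
Rule 2 (final a-epenthesis): the form ends in the consonant /k/, so [a] is inserted word-finally. /bemgudendukauk/ → bemgudendukauka.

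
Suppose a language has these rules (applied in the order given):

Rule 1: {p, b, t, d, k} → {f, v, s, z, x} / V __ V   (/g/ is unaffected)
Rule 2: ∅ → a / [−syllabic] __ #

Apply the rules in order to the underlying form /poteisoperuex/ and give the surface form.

poseisoferuexa

Rule 1 (intervocalic spirantization): /t/ is a stop between vowels /o/ and /e/, so it spirantizes to the fricative [s]. /p/ is a stop between vowels /o/ and /e/, so it spirantizes to the fricative [f]. /poteisoperuex/ → poseisoferuex.
Rule 2 (final a-epenthesis): the form ends in the consonant /x/, so [a] is inserted word-finally. /poseisoferuex/ → poseisoferuexa.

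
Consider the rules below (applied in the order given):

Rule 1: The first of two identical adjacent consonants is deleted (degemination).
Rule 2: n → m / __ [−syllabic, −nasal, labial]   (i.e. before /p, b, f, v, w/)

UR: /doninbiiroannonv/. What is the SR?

donimbiiroanomv

Rule 1 (degemination): /nn/ is a geminate; the first /n/ deletes. /doninbiiroannonv/ → doninbiiroanonv.
Rule 2 (nasal place assimilation): /n/ precedes the labial consonant /b/, so it assimilates in place to [m]. /n/ precedes the labial consonant /v/, so it assimilates in place to [m]. /doninbiiroanonv/ → donimbiiroanomv.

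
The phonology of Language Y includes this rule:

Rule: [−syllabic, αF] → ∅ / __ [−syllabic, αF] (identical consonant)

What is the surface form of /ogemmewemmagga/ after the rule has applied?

/mm/ is a geminate; the first /m/ deletes.
/mm/ is a geminate; the first /m/ deletes.
/gg/ is a geminate; the first /g/ deletes.
The other instances of /g/, /m/, /w/ do not occur in the required environment and remain unchanged.
Surface form: [ogemewemaga].

ogemewemaga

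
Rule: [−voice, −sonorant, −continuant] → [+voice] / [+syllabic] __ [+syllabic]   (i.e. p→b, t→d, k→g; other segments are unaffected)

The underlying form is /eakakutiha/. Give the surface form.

eagagudiha

/k/ is a voiceless stop between vowels /a/ and /a/, so it voices to [g].
/k/ is a voiceless stop between vowels /a/ and /u/, so it voices to [g].
/t/ is a voiceless stop between vowels /u/ and /i/, so it voices to [d].
Surface form: [eagagudiha].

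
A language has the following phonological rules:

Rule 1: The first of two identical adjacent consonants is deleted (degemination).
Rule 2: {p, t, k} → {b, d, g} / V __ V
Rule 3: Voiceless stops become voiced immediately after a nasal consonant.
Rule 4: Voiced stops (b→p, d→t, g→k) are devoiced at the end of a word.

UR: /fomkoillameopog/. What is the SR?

Rule 1 (degemination): /ll/ is a geminate; the first /l/ deletes. /fomkoillameopog/ → fomkoilameopog.
Rule 2 (intervocalic voicing): /p/ is a voiceless stop between vowels /o/ and /o/, so it voices to [b]. /fomkoilameopog/ → fomkoilameobog.
Rule 3 (post-nasal voicing): /k/ is a voiceless stop immediately after the nasal /m/, so it voices to [g]. /fomkoilameobog/ → fomgoilameobog.
Rule 4 (final devoicing): /g/ is a voiced stop in word-final position, so it devoices to [k]. /fomgoilameobog/ → fomgoilameobok.

fomgoilameobok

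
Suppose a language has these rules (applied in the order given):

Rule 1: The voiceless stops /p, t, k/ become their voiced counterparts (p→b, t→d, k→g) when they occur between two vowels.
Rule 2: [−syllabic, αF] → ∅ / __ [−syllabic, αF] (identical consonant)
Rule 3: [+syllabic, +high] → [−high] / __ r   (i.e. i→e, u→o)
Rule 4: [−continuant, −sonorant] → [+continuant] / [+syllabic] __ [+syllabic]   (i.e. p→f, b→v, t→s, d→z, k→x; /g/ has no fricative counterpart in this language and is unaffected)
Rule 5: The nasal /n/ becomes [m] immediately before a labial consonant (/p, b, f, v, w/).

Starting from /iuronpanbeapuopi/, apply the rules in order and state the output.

iorompambeavuovi

Rule 1 (intervocalic voicing): /p/ is a voiceless stop between vowels /a/ and /u/, so it voices to [b]. /p/ is a voiceless stop between vowels /o/ and /i/, so it voices to [b]. /iuronpanbeapuopi/ → iuronpanbeabuobi.
Rule 2 (degemination): no segment meets the environment; /iuronpanbeabuobi/ is unchanged.
Rule 3 (pre-rhotic lowering): /u/ is a high vowel immediately before /r/, so it lowers to [o]. /iuronpanbeabuobi/ → ioronpanbeabuobi.
Rule 4 (intervocalic spirantization): /b/ is a stop between vowels /a/ and /u/, so it spirantizes to the fricative [v]. /b/ is a stop between vowels /o/ and /i/, so it spirantizes to the fricative [v]. /ioronpanbeabuobi/ → ioronpanbeavuovi.
Rule 5 (nasal place assimilation): /n/ precedes the labial consonant /p/, so it assimilates in place to [m]. /n/ precedes the labial consonant /b/, so it assimilates in place to [m]. /ioronpanbeavuovi/ → iorompambeavuovi.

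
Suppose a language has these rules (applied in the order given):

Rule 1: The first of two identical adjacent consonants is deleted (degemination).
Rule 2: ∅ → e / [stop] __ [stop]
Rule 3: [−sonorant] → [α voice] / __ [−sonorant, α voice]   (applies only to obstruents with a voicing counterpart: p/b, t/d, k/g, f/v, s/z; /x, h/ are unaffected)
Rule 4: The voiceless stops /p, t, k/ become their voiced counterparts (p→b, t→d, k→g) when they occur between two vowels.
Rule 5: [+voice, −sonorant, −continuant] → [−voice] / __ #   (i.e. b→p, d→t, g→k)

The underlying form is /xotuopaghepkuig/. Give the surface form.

Rule 1 (degemination): no segment meets the environment; /xotuopaghepkuig/ is unchanged.
Rule 2 (stop-cluster e-epenthesis): /p/ and /k/ form a stop–stop cluster, so [e] is inserted between them. /xotuopaghepkuig/ → xotuopaghepekuig.
Rule 3 (regressive voicing assimilation): /g/ precedes the voiceless obstruent /h/, so it devoices to [k] by assimilation. /xotuopaghepekuig/ → xotuopakhepekuig.
Rule 4 (intervocalic voicing): /t/ is a voiceless stop between vowels /o/ and /u/, so it voices to [d]. /p/ is a voiceless stop between vowels /o/ and /a/, so it voices to [b]. /p/ is a voiceless stop between vowels /e/ and /e/, so it voices to [b]. /k/ is a voiceless stop between vowels /e/ and /u/, so it voices to [g]. /xotuopakhepekuig/ → xoduobakhebeguig.
Rule 5 (final devoicing): /g/ is a voiced stop in word-final position, so it devoices to [k]. /xoduobakhebeguig/ → xoduobakhebeguik.

xoduobakhebeguik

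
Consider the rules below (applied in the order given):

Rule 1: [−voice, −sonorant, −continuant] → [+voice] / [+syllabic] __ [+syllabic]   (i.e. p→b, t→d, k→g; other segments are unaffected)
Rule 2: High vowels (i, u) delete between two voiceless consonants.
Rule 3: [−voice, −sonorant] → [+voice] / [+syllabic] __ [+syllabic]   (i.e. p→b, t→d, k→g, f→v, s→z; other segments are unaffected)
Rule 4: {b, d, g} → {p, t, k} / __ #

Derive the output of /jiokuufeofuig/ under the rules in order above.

jioguuveovuik

Rule 1 (intervocalic voicing): /k/ is a voiceless stop between vowels /o/ and /u/, so it voices to [g]. /jiokuufeofuig/ → jioguufeofuig.
Rule 2 (high vowel syncope): no segment meets the environment; /jioguufeofuig/ is unchanged.
Rule 3 (intervocalic voicing): /f/ is a voiceless obstruent between vowels /u/ and /e/, so it voices to [v]. /f/ is a voiceless obstruent between vowels /o/ and /u/, so it voices to [v]. /jioguufeofuig/ → jioguuveovuig.
Rule 4 (final devoicing): /g/ is a voiced stop in word-final position, so it devoices to [k]. /jioguuveovuig/ → jioguuveovuik.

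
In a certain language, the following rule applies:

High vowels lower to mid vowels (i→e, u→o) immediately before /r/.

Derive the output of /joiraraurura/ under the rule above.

/i/ is a high vowel immediately before /r/, so it lowers to [e].
/u/ is a high vowel immediately before /r/, so it lowers to [o].
/u/ is a high vowel immediately before /r/, so it lowers to [o].
Surface form: [joeraraorora].

joeraraorora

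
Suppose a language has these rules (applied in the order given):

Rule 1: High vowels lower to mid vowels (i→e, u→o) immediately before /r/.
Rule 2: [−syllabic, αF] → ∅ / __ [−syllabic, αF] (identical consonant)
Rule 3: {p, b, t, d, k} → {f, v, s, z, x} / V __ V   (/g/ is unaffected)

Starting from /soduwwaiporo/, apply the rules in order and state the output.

Rule 1 (pre-rhotic lowering): no segment meets the environment; /soduwwaiporo/ is unchanged.
Rule 2 (degemination): /ww/ is a geminate; the first /w/ deletes. /soduwwaiporo/ → soduwaiporo.
Rule 3 (intervocalic spirantization): /d/ is a stop between vowels /o/ and /u/, so it spirantizes to the fricative [z]. /p/ is a stop between vowels /i/ and /o/, so it spirantizes to the fricative [f]. /soduwaiporo/ → sozuwaiforo.

sozuwaiforo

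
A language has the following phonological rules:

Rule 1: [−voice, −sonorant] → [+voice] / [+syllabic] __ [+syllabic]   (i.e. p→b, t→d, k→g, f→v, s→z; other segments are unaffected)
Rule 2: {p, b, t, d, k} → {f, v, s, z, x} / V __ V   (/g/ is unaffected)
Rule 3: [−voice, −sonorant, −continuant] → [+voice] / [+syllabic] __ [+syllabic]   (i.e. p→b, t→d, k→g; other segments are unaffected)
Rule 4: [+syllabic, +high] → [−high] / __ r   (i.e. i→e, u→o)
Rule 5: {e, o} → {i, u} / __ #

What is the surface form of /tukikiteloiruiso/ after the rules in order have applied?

tugigizeloeruizu

Rule 1 (intervocalic voicing): /k/ is a voiceless obstruent between vowels /u/ and /i/, so it voices to [g]. /k/ is a voiceless obstruent between vowels /i/ and /i/, so it voices to [g]. /t/ is a voiceless obstruent between vowels /i/ and /e/, so it voices to [d]. /s/ is a voiceless obstruent between vowels /i/ and /o/, so it voices to [z]. /tukikiteloiruiso/ → tugigideloiruizo.
Rule 2 (intervocalic spirantization): /d/ is a stop between vowels /i/ and /e/, so it spirantizes to the fricative [z]. /tugigideloiruizo/ → tugigizeloiruizo.
Rule 3 (intervocalic voicing): no segment meets the environment; /tugigizeloiruizo/ is unchanged.
Rule 4 (pre-rhotic lowering): /i/ is a high vowel immediately before /r/, so it lowers to [e]. /tugigizeloiruizo/ → tugigizeloeruizo.
Rule 5 (final vowel raising): /o/ is a mid vowel in word-final position, so it raises to [u]. /tugigizeloeruizo/ → tugigizeloeruizu.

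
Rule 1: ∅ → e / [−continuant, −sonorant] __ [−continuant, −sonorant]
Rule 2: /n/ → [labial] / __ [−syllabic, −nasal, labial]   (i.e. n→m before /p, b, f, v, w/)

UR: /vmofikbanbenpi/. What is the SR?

Rule 1 (stop-cluster e-epenthesis): /k/ and /b/ form a stop–stop cluster, so [e] is inserted between them. /vmofikbanbenpi/ → vmofikebanbenpi.
Rule 2 (nasal place assimilation): /n/ precedes the labial consonant /b/, so it assimilates in place to [m]. /n/ precedes the labial consonant /p/, so it assimilates in place to [m]. /vmofikebanbenpi/ → vmofikebambempi.

vmofikebambempi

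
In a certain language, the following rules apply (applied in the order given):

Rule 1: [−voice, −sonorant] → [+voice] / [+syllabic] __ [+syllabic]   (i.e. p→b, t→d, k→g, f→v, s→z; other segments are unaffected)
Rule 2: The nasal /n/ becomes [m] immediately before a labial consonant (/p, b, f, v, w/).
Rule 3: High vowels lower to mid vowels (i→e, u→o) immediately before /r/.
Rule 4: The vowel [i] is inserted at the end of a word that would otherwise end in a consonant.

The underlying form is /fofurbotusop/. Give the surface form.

fovorboduzopi

Rule 1 (intervocalic voicing): /f/ is a voiceless obstruent between vowels /o/ and /u/, so it voices to [v]. /t/ is a voiceless obstruent between vowels /o/ and /u/, so it voices to [d]. /s/ is a voiceless obstruent between vowels /u/ and /o/, so it voices to [z]. /fofurbotusop/ → fovurboduzop.
Rule 2 (nasal place assimilation): no segment meets the environment; /fovurboduzop/ is unchanged.
Rule 3 (pre-rhotic lowering): /u/ is a high vowel immediately before /r/, so it lowers to [o]. /fovurboduzop/ → fovorboduzop.
Rule 4 (final i-epenthesis): the form ends in the consonant /p/, so [i] is inserted word-finally. /fovorboduzop/ → fovorboduzopi.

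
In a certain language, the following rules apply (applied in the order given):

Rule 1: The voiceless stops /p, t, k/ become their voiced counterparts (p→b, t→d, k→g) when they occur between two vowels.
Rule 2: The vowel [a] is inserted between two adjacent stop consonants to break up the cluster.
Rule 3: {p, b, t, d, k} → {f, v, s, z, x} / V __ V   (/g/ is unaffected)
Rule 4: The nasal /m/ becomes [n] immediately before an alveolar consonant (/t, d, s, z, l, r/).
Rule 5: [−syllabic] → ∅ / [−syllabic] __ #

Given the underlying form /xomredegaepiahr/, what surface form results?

xonrezegaeviah

Rule 1 (intervocalic voicing): /p/ is a voiceless stop between vowels /e/ and /i/, so it voices to [b]. /xomredegaepiahr/ → xomredegaebiahr.
Rule 2 (stop-cluster a-epenthesis): no segment meets the environment; /xomredegaebiahr/ is unchanged.
Rule 3 (intervocalic spirantization): /d/ is a stop between vowels /e/ and /e/, so it spirantizes to the fricative [z]. /b/ is a stop between vowels /e/ and /i/, so it spirantizes to the fricative [v]. /xomredegaebiahr/ → xomrezegaeviahr.
Rule 4 (nasal place assimilation): /m/ precedes the alveolar consonant /r/, so it assimilates in place to [n]. /xomrezegaeviahr/ → xonrezegaeviahr.
Rule 5 (final cluster simplification): /r/ is the second consonant of a word-final cluster /hr/, so it deletes. /xonrezegaeviahr/ → xonrezegaeviah.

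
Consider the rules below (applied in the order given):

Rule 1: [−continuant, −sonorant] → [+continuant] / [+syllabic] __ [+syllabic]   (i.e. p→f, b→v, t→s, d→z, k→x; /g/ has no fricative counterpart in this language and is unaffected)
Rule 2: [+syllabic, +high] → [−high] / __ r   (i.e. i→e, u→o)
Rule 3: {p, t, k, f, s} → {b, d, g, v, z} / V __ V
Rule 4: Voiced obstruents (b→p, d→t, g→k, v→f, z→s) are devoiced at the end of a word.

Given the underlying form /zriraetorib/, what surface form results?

Rule 1 (intervocalic spirantization): /t/ is a stop between vowels /e/ and /o/, so it spirantizes to the fricative [s]. /zriraetorib/ → zriraesorib.
Rule 2 (pre-rhotic lowering): /i/ is a high vowel immediately before /r/, so it lowers to [e]. /zriraesorib/ → zreraesorib.
Rule 3 (intervocalic voicing): /s/ is a voiceless obstruent between vowels /e/ and /o/, so it voices to [z]. /zreraesorib/ → zreraezorib.
Rule 4 (final devoicing): /b/ is a voiced obstruent in word-final position, so it devoices to [p]. /zreraezorib/ → zreraezorip.

zreraezorip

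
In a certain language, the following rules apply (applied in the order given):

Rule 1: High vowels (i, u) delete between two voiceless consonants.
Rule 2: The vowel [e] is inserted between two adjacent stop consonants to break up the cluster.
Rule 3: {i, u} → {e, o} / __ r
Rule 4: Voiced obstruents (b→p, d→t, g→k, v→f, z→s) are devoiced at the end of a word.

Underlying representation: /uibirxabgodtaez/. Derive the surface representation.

Rule 1 (high vowel syncope): no segment meets the environment; /uibirxabgodtaez/ is unchanged.
Rule 2 (stop-cluster e-epenthesis): /b/ and /g/ form a stop–stop cluster, so [e] is inserted between them. /d/ and /t/ form a stop–stop cluster, so [e] is inserted between them. /uibirxabgodtaez/ → uibirxabegodetaez.
Rule 3 (pre-rhotic lowering): /i/ is a high vowel immediately before /r/, so it lowers to [e]. /uibirxabegodetaez/ → uiberxabegodetaez.
Rule 4 (final devoicing): /z/ is a voiced obstruent in word-final position, so it devoices to [s]. /uiberxabegodetaez/ → uiberxabegodetaes.

uiberxabegodetaes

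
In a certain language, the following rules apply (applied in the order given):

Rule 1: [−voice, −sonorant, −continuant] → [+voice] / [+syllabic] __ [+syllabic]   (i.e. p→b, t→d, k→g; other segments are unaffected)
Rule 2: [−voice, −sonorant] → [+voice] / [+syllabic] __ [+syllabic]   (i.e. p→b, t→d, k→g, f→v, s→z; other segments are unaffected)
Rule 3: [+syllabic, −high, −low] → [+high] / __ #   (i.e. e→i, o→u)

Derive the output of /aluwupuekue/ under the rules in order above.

Rule 1 (intervocalic voicing): /p/ is a voiceless stop between vowels /u/ and /u/, so it voices to [b]. /k/ is a voiceless stop between vowels /e/ and /u/, so it voices to [g]. /aluwupuekue/ → aluwubuegue.
Rule 2 (intervocalic voicing): no segment meets the environment; /aluwubuegue/ is unchanged.
Rule 3 (final vowel raising): /e/ is a mid vowel in word-final position, so it raises to [i]. /aluwubuegue/ → aluwubuegui.

aluwubuegui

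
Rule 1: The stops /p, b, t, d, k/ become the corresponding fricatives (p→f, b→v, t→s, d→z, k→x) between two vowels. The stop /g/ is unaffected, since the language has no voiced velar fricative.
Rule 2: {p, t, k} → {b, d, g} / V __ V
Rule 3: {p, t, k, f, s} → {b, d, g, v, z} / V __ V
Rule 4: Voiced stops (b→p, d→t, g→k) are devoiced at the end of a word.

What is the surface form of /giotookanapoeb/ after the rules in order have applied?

Rule 1 (intervocalic spirantization): /t/ is a stop between vowels /o/ and /o/, so it spirantizes to the fricative [s]. /k/ is a stop between vowels /o/ and /a/, so it spirantizes to the fricative [x]. /p/ is a stop between vowels /a/ and /o/, so it spirantizes to the fricative [f]. /giotookanapoeb/ → giosooxanafoeb.
Rule 2 (intervocalic voicing): no segment meets the environment; /giosooxanafoeb/ is unchanged.
Rule 3 (intervocalic voicing): /s/ is a voiceless obstruent between vowels /o/ and /o/, so it voices to [z]. /f/ is a voiceless obstruent between vowels /a/ and /o/, so it voices to [v]. /giosooxanafoeb/ → giozooxanavoeb.
Rule 4 (final devoicing): /b/ is a voiced stop in word-final position, so it devoices to [p]. /giozooxanavoeb/ → giozooxanavoep.

giozooxanavoep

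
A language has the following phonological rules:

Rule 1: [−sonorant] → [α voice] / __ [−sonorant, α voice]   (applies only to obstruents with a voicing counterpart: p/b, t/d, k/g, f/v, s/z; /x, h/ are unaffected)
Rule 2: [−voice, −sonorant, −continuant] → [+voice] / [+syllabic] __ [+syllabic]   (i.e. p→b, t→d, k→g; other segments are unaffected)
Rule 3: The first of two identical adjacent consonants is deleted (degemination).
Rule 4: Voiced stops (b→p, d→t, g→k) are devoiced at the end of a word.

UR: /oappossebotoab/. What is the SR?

Rule 1 (regressive voicing assimilation): no segment meets the environment; /oappossebotoab/ is unchanged.
Rule 2 (intervocalic voicing): /t/ is a voiceless stop between vowels /o/ and /o/, so it voices to [d]. /oappossebotoab/ → oappossebodoab.
Rule 3 (degemination): /pp/ is a geminate; the first /p/ deletes. /ss/ is a geminate; the first /s/ deletes. /oappossebodoab/ → oaposebodoab.
Rule 4 (final devoicing): /b/ is a voiced stop in word-final position, so it devoices to [p]. /oaposebodoab/ → oaposebodoap.

oaposebodoap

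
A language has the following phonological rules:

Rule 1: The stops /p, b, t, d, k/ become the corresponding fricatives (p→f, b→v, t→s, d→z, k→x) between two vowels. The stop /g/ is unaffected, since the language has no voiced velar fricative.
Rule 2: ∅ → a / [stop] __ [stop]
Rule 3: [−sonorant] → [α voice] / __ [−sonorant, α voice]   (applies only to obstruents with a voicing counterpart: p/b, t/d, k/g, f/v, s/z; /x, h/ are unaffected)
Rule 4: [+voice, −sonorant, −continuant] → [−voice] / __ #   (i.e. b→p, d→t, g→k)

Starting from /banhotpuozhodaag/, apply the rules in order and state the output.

Rule 1 (intervocalic spirantization): /d/ is a stop between vowels /o/ and /a/, so it spirantizes to the fricative [z]. /banhotpuozhodaag/ → banhotpuozhozaag.
Rule 2 (stop-cluster a-epenthesis): /t/ and /p/ form a stop–stop cluster, so [a] is inserted between them. /banhotpuozhozaag/ → banhotapuozhozaag.
Rule 3 (regressive voicing assimilation): /z/ precedes the voiceless obstruent /h/, so it devoices to [s] by assimilation. /banhotapuozhozaag/ → banhotapuoshozaag.
Rule 4 (final devoicing): /g/ is a voiced stop in word-final position, so it devoices to [k]. /banhotapuoshozaag/ → banhotapuoshozaak.

banhotapuoshozaak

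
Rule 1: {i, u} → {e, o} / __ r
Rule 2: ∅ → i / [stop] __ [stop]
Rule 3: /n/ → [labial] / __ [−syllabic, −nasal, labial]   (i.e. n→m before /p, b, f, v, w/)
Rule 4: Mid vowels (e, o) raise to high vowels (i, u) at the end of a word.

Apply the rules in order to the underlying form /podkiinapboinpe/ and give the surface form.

podikiinapiboimpi

Rule 1 (pre-rhotic lowering): no segment meets the environment; /podkiinapboinpe/ is unchanged.
Rule 2 (stop-cluster i-epenthesis): /d/ and /k/ form a stop–stop cluster, so [i] is inserted between them. /p/ and /b/ form a stop–stop cluster, so [i] is inserted between them. /podkiinapboinpe/ → podikiinapiboinpe.
Rule 3 (nasal place assimilation): /n/ precedes the labial consonant /p/, so it assimilates in place to [m]. /podikiinapiboinpe/ → podikiinapiboimpe.
Rule 4 (final vowel raising): /e/ is a mid vowel in word-final position, so it raises to [i]. /podikiinapiboimpe/ → podikiinapiboimpi.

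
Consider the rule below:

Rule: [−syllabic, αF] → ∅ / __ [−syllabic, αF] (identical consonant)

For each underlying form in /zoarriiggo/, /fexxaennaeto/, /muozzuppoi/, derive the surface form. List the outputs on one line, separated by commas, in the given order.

/zoarriiggo/: /rr/ is a geminate; the first /r/ deletes. /gg/ is a geminate; the first /g/ deletes. → [zoariigo].
/fexxaennaeto/: /xx/ is a geminate; the first /x/ deletes. /nn/ is a geminate; the first /n/ deletes. → [fexaenaeto].
/muozzuppoi/: /zz/ is a geminate; the first /z/ deletes. /pp/ is a geminate; the first /p/ deletes. → [muozupoi].

zoariigo, fexaenaeto, muozupoi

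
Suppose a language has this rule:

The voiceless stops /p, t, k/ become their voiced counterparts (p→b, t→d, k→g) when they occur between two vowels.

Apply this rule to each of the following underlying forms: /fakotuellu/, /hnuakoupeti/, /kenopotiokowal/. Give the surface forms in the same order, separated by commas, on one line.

fagoduellu, hnuagoubedi, kenobodiogowal

/fakotuellu/: /k/ is a voiceless stop between vowels /a/ and /o/, so it voices to [g]. /t/ is a voiceless stop between vowels /o/ and /u/, so it voices to [d]. → [fagoduellu].
/hnuakoupeti/: /k/ is a voiceless stop between vowels /a/ and /o/, so it voices to [g]. /p/ is a voiceless stop between vowels /u/ and /e/, so it voices to [b]. /t/ is a voiceless stop between vowels /e/ and /i/, so it voices to [d]. → [hnuagoubedi].
/kenopotiokowal/: /p/ is a voiceless stop between vowels /o/ and /o/, so it voices to [b]. /t/ is a voiceless stop between vowels /o/ and /i/, so it voices to [d]. /k/ is a voiceless stop between vowels /o/ and /o/, so it voices to [g]. → [kenobodiogowal].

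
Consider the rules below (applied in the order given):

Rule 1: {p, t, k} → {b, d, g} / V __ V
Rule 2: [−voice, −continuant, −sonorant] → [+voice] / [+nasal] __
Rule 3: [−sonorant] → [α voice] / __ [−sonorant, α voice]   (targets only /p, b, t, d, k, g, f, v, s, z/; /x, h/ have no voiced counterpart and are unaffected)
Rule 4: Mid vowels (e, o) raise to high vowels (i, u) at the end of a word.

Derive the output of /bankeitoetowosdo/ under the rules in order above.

Rule 1 (intervocalic voicing): /t/ is a voiceless stop between vowels /i/ and /o/, so it voices to [d]. /t/ is a voiceless stop between vowels /e/ and /o/, so it voices to [d]. /bankeitoetowosdo/ → bankeidoedowosdo.
Rule 2 (post-nasal voicing): /k/ is a voiceless stop immediately after the nasal /n/, so it voices to [g]. /bankeidoedowosdo/ → bangeidoedowosdo.
Rule 3 (regressive voicing assimilation): /s/ precedes the voiced obstruent /d/, so it voices to [z] by assimilation. /bangeidoedowosdo/ → bangeidoedowozdo.
Rule 4 (final vowel raising): /o/ is a mid vowel in word-final position, so it raises to [u]. /bangeidoedowozdo/ → bangeidoedowozdu.

bangeidoedowozdu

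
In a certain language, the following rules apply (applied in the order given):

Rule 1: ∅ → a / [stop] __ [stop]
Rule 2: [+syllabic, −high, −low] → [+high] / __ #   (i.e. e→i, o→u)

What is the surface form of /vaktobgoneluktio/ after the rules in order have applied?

Rule 1 (stop-cluster a-epenthesis): /k/ and /t/ form a stop–stop cluster, so [a] is inserted between them. /b/ and /g/ form a stop–stop cluster, so [a] is inserted between them. /k/ and /t/ form a stop–stop cluster, so [a] is inserted between them. /vaktobgoneluktio/ → vakatobagonelukatio.
Rule 2 (final vowel raising): /o/ is a mid vowel in word-final position, so it raises to [u]. /vakatobagonelukatio/ → vakatobagonelukatiu.

vakatobagonelukatiu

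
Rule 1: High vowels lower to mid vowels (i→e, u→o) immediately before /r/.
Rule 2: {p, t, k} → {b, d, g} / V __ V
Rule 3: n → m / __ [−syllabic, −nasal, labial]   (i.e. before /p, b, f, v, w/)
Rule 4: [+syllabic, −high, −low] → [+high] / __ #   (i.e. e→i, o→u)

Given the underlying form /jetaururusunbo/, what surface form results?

Rule 1 (pre-rhotic lowering): /u/ is a high vowel immediately before /r/, so it lowers to [o]. /u/ is a high vowel immediately before /r/, so it lowers to [o]. /jetaururusunbo/ → jetaororusunbo.
Rule 2 (intervocalic voicing): /t/ is a voiceless stop between vowels /e/ and /a/, so it voices to [d]. /jetaororusunbo/ → jedaororusunbo.
Rule 3 (nasal place assimilation): /n/ precedes the labial consonant /b/, so it assimilates in place to [m]. /jedaororusunbo/ → jedaororusumbo.
Rule 4 (final vowel raising): /o/ is a mid vowel in word-final position, so it raises to [u]. /jedaororusumbo/ → jedaororusumbu.

jedaororusumbu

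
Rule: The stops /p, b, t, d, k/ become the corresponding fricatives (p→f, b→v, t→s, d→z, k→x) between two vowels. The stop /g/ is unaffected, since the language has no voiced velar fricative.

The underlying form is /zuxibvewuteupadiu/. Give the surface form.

Scanning /zuxibvewuteupadiu/: /b/ at position 5 is not in the conditioning environment; /t/ is a stop between vowels /u/ and /e/, so it spirantizes to the fricative [s]; /p/ is a stop between vowels /u/ and /a/, so it spirantizes to the fricative [f]; /d/ is a stop between vowels /a/ and /i/, so it spirantizes to the fricative [z].
Result: [zuxibvewuseufaziu].

zuxibvewuseufaziu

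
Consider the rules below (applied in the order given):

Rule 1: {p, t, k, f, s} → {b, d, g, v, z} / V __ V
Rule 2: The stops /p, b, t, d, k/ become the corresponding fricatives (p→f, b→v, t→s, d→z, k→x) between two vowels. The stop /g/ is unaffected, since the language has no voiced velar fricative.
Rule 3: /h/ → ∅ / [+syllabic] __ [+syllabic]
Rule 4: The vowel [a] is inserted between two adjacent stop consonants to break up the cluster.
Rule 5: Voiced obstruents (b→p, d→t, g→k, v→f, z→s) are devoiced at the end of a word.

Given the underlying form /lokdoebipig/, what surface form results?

lokadoevivik

Rule 1 (intervocalic voicing): /p/ is a voiceless obstruent between vowels /i/ and /i/, so it voices to [b]. /lokdoebipig/ → lokdoebibig.
Rule 2 (intervocalic spirantization): /b/ is a stop between vowels /e/ and /i/, so it spirantizes to the fricative [v]. /b/ is a stop between vowels /i/ and /i/, so it spirantizes to the fricative [v]. /lokdoebibig/ → lokdoevivig.
Rule 3 (intervocalic h-deletion): no segment meets the environment; /lokdoevivig/ is unchanged.
Rule 4 (stop-cluster a-epenthesis): /k/ and /d/ form a stop–stop cluster, so [a] is inserted between them. /lokdoevivig/ → lokadoevivig.
Rule 5 (final devoicing): /g/ is a voiced obstruent in word-final position, so it devoices to [k]. /lokadoevivig/ → lokadoevivik.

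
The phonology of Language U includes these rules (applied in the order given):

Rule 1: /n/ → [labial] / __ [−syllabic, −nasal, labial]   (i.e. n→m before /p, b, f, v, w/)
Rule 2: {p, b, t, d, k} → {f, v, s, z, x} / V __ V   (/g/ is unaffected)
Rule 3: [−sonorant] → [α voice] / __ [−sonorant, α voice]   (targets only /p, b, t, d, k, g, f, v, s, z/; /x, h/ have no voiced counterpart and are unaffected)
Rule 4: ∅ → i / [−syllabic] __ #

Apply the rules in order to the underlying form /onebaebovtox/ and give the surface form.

onevaevoftoxi

Rule 1 (nasal place assimilation): no segment meets the environment; /onebaebovtox/ is unchanged.
Rule 2 (intervocalic spirantization): /b/ is a stop between vowels /e/ and /a/, so it spirantizes to the fricative [v]. /b/ is a stop between vowels /e/ and /o/, so it spirantizes to the fricative [v]. /onebaebovtox/ → onevaevovtox.
Rule 3 (regressive voicing assimilation): /v/ precedes the voiceless obstruent /t/, so it devoices to [f] by assimilation. /onevaevovtox/ → onevaevoftox.
Rule 4 (final i-epenthesis): the form ends in the consonant /x/, so [i] is inserted word-finally. /onevaevoftox/ → onevaevoftoxi.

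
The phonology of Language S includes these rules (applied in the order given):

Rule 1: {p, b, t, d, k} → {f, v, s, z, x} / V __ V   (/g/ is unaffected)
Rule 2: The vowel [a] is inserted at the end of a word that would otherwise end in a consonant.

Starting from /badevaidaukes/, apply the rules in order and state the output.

bazevaizauxesa

Rule 1 (intervocalic spirantization): /d/ is a stop between vowels /a/ and /e/, so it spirantizes to the fricative [z]. /d/ is a stop between vowels /i/ and /a/, so it spirantizes to the fricative [z]. /k/ is a stop between vowels /u/ and /e/, so it spirantizes to the fricative [x]. /badevaidaukes/ → bazevaizauxes.
Rule 2 (final a-epenthesis): the form ends in the consonant /s/, so [a] is inserted word-finally. /bazevaizauxes/ → bazevaizauxesa.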